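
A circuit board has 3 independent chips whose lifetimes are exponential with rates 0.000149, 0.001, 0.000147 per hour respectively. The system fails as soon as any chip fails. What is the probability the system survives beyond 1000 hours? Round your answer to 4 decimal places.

The time to first failure is exponential with rate Σλ = 0.000149 + 0.001 + 0.000147 = 0.001296.
P(min > 1000) = e^(−0.001296·1000) = e^(−1.296) ≈ 0.2736.

0.2736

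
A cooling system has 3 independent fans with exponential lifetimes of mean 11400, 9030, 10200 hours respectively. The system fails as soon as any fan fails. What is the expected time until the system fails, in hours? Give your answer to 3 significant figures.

The first failure time is exponential with rate Σλ_i = 1/11400 + 1/9030 + 1/10200 = 0.0002965 per hour.
E[min] = 1/Σλ = 1/0.0002965 = 3372.68 hours.

3370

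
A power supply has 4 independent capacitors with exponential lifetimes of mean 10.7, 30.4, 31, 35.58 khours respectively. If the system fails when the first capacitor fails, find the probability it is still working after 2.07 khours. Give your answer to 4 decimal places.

0.6794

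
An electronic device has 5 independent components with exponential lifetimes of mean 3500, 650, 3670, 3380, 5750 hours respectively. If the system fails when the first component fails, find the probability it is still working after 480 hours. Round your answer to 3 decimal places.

0.292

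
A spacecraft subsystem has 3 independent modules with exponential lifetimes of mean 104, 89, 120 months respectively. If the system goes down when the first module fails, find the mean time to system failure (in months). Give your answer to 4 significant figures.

The first failure time is exponential with rate Σλ_i = 1/104 + 1/89 + 1/120 = 0.0291847 per month.
E[min] = 1/Σλ = 1/0.0291847 = 34.2646 months.

34.26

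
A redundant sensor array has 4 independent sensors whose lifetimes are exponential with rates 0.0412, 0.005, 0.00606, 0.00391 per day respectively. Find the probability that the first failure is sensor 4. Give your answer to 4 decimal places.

0.0696

The time to first failure is exponential with rate Σλ = 0.0412 + 0.005 + 0.00606 + 0.00391 = 0.05617.
P(sensor 4 first) = λ_4/Σλ = 0.00391/0.05617 ≈ 0.0696.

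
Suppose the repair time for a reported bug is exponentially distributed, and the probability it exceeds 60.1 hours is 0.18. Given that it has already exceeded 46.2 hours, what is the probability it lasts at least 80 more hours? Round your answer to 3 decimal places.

From e^(−λ·60.1) = 0.18, λ = −ln(0.18)/60.1 = 0.0285324.
Memoryless: P(X > 46.2+80 | X > 46.2) = P(X > 80) = e^(−0.0285324·80) ≈ 0.102.

0.102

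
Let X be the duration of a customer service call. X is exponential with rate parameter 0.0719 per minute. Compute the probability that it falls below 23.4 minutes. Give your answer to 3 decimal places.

P(X ≤ 23.4) = 1 − e^(−λ·23.4) = 1 − e^(−1.6825) ≈ 0.814.

0.814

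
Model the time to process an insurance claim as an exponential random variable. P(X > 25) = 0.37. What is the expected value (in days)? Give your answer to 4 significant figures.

e^(−λ·25) = 0.37 ⇒ λ = −ln(0.37)/25 = 0.0397701.
Mean = 1/λ = 25.1445 days.

25.14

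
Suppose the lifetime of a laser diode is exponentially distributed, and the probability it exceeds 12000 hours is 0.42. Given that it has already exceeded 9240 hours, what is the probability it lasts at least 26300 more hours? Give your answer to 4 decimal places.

0.1494

From e^(−λ·12000) = 0.42, λ = −ln(0.42)/12000 = 0.0000722917.
Memoryless: P(X > 9240+26300 | X > 9240) = P(X > 26300) = e^(−0.0000722917·26300) ≈ 0.1494.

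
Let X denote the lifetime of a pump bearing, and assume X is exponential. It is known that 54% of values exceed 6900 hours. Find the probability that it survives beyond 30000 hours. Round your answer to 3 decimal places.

0.069

e^(−λ·6900) = 0.54 ⇒ λ = −ln(0.54)/6900 = 0.0000893023.
P(X > 30000) = e^(−0.0000893023·30000) = e^(−2.6791) ≈ 0.069.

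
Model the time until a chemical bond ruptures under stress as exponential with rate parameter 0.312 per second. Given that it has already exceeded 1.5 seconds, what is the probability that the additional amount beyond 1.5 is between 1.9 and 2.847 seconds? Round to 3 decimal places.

0.141

Memoryless: the residual past 1.5 is again Exp(λ).
P(1.9 < residual < 2.847) = e^(−λ·1.9) − e^(−λ·2.847) = 0.55278 − 0.41137 ≈ 0.141.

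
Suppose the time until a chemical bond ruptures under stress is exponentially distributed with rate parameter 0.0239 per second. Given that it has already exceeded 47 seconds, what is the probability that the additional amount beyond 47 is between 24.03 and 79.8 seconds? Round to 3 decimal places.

Memoryless: the residual past 47 is again Exp(λ).
P(24.03 < residual < 79.8) = e^(−λ·24.03) − e^(−λ·79.8) = 0.56309 − 0.14849 ≈ 0.415.

0.415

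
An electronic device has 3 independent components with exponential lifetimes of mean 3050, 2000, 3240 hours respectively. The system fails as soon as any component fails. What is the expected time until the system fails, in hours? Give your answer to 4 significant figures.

879.9

The first failure time is exponential with rate Σλ_i = 1/3050 + 1/2000 + 1/3240 = 0.00113651 per hour.
E[min] = 1/Σλ = 1/0.00113651 = 879.886 hours.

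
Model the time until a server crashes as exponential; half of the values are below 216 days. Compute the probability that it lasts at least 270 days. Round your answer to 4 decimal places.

For an exponential, median = ln(2)/λ, so λ = ln 2 / 216 = 0.00320901 per day.
P(X > 270) = e^(−λ·270) = e^(−0.86643) ≈ 0.4204.

0.4204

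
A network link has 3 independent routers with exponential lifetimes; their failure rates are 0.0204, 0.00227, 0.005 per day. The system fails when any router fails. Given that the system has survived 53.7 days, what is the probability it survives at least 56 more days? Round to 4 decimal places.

0.2123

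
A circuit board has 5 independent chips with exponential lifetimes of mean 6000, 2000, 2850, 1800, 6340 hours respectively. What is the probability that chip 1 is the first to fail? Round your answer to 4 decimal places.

0.0963

Rates: λ_i = 1/mean_i → 0.000166667, 0.0005, 0.000350877, 0.000555556, 0.000157729; Σλ = 0.00173083.
P(chip 1 first) = λ_1/Σλ = 0.000166667/0.00173083 ≈ 0.0963.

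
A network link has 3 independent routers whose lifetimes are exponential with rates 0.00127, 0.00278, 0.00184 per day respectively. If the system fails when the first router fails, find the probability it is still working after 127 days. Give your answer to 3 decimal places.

The time to first failure is exponential with rate Σλ = 0.00127 + 0.00278 + 0.00184 = 0.00589.
P(min > 127) = e^(−0.00589·127) = e^(−0.74803) ≈ 0.473.

0.473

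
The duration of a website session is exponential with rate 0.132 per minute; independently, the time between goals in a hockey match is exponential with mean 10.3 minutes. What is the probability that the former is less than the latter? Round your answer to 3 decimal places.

λ_1 = 0.132, λ_2 = 1/10.3 = 0.0970874.
For independent exponentials, P(the former < the latter) = λ_1/(λ_1+λ_2) = 0.132/0.229087 ≈ 0.576.

0.576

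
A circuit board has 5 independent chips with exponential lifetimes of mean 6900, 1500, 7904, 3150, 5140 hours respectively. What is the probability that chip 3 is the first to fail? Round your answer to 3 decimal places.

Rates: λ_i = 1/mean_i → 0.000144928, 0.000666667, 0.000126518, 0.00031746, 0.000194553; Σλ = 0.00145013.
P(chip 3 first) = λ_3/Σλ = 0.000126518/0.00145013 ≈ 0.087.

0.087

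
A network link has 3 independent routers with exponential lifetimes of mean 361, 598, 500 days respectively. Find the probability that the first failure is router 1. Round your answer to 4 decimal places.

0.4300

Rates: λ_i = 1/mean_i → 0.00277008, 0.00167224, 0.002; Σλ = 0.00644232.
P(router 1 first) = λ_1/Σλ = 0.00277008/0.00644232 ≈ 0.4300.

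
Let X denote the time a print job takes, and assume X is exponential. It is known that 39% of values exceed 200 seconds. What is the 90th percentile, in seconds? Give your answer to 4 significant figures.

e^(−λ·200) = 0.39 ⇒ λ = −ln(0.39)/200 = 0.00470804.
90th percentile: 1 − e^(−λt) = 0.9, t = −ln(0.1)/λ = 489.075 seconds.

489.1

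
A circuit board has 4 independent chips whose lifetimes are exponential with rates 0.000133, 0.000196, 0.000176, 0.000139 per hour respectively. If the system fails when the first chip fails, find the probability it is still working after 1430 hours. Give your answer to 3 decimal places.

0.398

The time to first failure is exponential with rate Σλ = 0.000133 + 0.000196 + 0.000176 + 0.000139 = 0.000644.
P(min > 1430) = e^(−0.000644·1430) = e^(−0.92092) ≈ 0.398.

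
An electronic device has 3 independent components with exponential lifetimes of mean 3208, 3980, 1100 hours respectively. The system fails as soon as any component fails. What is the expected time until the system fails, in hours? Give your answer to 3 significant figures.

The first failure time is exponential with rate Σλ_i = 1/3208 + 1/3980 + 1/1100 = 0.00147207 per hour.
E[min] = 1/Σλ = 1/0.00147207 = 679.316 hours.

679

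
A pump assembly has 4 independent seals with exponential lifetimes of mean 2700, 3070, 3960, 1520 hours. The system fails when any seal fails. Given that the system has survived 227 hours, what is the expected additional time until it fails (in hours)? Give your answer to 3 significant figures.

622

First-failure rate Σλ = 1/2700 + 1/3070 + 1/3960 + 1/1520 = 0.00160652.
By memorylessness the expected residual is 1/Σλ = 622.462 hours, regardless of the 227 already elapsed.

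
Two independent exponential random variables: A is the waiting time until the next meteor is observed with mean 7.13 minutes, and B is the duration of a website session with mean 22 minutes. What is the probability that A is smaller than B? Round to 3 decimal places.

0.755

λ_1 = 1/7.13 = 0.140252, λ_2 = 1/22 = 0.0454545.
For independent exponentials, P(A < B) = λ_1/(λ_1+λ_2) = 0.140252/0.185707 ≈ 0.755.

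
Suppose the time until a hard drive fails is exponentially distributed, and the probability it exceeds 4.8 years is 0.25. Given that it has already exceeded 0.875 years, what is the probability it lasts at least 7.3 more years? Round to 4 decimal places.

From e^(−λ·4.8) = 0.25, λ = −ln(0.25)/4.8 = 0.288811.
Memoryless: P(X > 0.875+7.3 | X > 0.875) = P(X > 7.3) = e^(−0.288811·7.3) ≈ 0.1214.

0.1214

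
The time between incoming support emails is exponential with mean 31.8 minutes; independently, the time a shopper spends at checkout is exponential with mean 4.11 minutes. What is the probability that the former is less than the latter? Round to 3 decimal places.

0.114

λ_1 = 1/31.8 = 0.0314465, λ_2 = 1/4.11 = 0.243309.
For independent exponentials, P(the former < the latter) = λ_1/(λ_1+λ_2) = 0.0314465/0.274756 ≈ 0.114.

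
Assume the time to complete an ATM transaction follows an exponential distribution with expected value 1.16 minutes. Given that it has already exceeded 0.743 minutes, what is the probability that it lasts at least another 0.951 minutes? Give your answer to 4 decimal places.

0.4405

The rate is λ = 1/1.16 = 0.862069 per minute.
By the memoryless property, P(X > 0.743+0.951 | X > 0.743) = P(X > 0.951).
P(X > 0.951) = e^(−0.81983) ≈ 0.4405.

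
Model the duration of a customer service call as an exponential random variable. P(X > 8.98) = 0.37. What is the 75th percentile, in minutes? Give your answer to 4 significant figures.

12.52

e^(−λ·8.98) = 0.37 ⇒ λ = −ln(0.37)/8.98 = 0.110719.
75th percentile: 1 − e^(−λt) = 0.75, t = −ln(0.25)/λ = 12.5209 minutes.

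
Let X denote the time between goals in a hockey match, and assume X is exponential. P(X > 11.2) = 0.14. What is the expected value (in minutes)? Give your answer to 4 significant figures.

5.697

e^(−λ·11.2) = 0.14 ⇒ λ = −ln(0.14)/11.2 = 0.175546.
Mean = 1/λ = 5.69652 minutes.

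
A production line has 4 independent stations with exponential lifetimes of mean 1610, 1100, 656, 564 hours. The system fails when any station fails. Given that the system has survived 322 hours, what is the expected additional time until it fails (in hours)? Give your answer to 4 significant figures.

207.1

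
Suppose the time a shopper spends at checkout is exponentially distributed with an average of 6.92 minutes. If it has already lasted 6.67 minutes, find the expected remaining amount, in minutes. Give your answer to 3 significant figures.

The rate is λ = 1/6.92 = 0.144509 per minute.
By memorylessness, the remaining amount past any threshold is again Exp(λ) with mean 1/λ = 6.92 minutes.

6.92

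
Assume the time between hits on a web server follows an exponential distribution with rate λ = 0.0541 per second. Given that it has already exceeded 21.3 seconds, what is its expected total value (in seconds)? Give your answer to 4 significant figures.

39.78

By memorylessness, E[X | X > 21.3] = 21.3 + 1/λ = 21.3 + 18.4843 = 39.7843 seconds.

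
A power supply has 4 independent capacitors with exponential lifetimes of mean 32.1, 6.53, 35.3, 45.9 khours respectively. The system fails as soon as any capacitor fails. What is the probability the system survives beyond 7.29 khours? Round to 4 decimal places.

0.1811

The first failure time is exponential with rate Σλ_i = 1/32.1 + 1/6.53 + 1/35.3 + 1/45.9 = 0.234407 per khour.
P(min > 7.29) = e^(−0.234407·7.29) = e^(−1.7088) ≈ 0.1811.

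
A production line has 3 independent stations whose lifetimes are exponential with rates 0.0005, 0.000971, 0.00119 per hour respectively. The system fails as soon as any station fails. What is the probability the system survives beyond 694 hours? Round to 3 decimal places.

0.158

The time to first failure is exponential with rate Σλ = 0.0005 + 0.000971 + 0.00119 = 0.002661.
P(min > 694) = e^(−0.002661·694) = e^(−1.8467) ≈ 0.158.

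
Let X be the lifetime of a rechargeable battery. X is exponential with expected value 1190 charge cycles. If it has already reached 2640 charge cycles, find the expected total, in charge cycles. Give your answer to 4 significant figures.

3830

The rate is λ = 1/1190 = 0.000840336 per charge cycle.
By memorylessness, E[X | X > 2640] = 2640 + 1/λ = 2640 + 1190 = 3830 charge cycles.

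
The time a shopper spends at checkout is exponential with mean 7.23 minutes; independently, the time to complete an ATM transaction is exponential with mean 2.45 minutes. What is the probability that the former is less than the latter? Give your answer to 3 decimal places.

0.253

λ_1 = 1/7.23 = 0.138313, λ_2 = 1/2.45 = 0.408163.
For independent exponentials, P(the former < the latter) = λ_1/(λ_1+λ_2) = 0.138313/0.546476 ≈ 0.253.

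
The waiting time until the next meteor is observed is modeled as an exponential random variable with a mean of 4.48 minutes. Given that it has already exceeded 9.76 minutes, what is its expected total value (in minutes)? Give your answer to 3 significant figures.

14.2

The rate is λ = 1/4.48 = 0.223214 per minute.
By memorylessness, E[X | X > 9.76] = 9.76 + 1/λ = 9.76 + 4.48 = 14.24 minutes.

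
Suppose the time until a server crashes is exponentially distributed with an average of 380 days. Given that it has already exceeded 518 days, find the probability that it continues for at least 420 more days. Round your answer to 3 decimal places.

The rate is λ = 1/380 = 0.00263158 per day.
P(X > s+t | X > s) = e^(−λ(s+t))/e^(−λs) = e^(−λt), independent of s = 518.
P(X > 420) = e^(−1.1053) ≈ 0.331.

0.331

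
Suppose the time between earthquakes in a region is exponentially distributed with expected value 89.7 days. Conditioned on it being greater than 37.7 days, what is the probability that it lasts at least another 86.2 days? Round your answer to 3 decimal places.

The rate is λ = 1/89.7 = 0.0111483 per day.
P(X > s+t | X > s) = e^(−λ(s+t))/e^(−λs) = e^(−λt), independent of s = 37.7.
P(X > 86.2) = e^(−0.96098) ≈ 0.383.

0.383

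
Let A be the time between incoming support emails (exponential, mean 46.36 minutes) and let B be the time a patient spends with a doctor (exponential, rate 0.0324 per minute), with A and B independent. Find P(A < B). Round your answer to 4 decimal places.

λ_1 = 1/46.36 = 0.0215703, λ_2 = 0.0324.
For independent exponentials, P(A < B) = λ_1/(λ_1+λ_2) = 0.0215703/0.0539703 ≈ 0.3997.

0.3997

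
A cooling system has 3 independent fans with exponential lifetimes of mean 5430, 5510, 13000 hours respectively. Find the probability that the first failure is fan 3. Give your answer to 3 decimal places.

0.174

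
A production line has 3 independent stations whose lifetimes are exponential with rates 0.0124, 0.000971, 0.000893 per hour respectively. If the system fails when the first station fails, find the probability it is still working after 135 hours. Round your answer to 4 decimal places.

0.1458

The time to first failure is exponential with rate Σλ = 0.0124 + 0.000971 + 0.000893 = 0.014264.
P(min > 135) = e^(−0.014264·135) = e^(−1.9256) ≈ 0.1458.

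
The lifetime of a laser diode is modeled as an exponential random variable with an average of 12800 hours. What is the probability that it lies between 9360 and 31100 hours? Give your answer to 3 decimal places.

0.393

The rate is λ = 1/12800 = 0.000078125 per hour.
P(9360 < X < 31100) = e^(−λ·9360) − e^(−λ·31100) = 0.48131 − 0.08806 ≈ 0.393.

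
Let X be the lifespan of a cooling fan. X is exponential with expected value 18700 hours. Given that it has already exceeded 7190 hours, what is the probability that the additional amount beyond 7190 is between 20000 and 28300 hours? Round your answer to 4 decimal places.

The rate is λ = 1/18700 = 0.0000534759 per hour.
Memoryless: the residual past 7190 is again Exp(λ).
P(20000 < residual < 28300) = e^(−λ·20000) − e^(−λ·28300) = 0.34317 − 0.22017 ≈ 0.1230.

0.1230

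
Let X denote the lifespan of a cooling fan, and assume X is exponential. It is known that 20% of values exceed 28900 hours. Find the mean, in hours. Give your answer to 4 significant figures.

17960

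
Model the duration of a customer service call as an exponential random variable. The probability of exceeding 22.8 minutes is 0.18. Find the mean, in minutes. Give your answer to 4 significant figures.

13.30

e^(−λ·22.8) = 0.18 ⇒ λ = −ln(0.18)/22.8 = 0.0752105.
Mean = 1/λ = 13.296 minutes.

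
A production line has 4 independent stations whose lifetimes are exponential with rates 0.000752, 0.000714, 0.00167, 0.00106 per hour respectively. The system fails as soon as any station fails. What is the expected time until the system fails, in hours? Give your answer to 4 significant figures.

The time to first failure is exponential with rate Σλ = 0.000752 + 0.000714 + 0.00167 + 0.00106 = 0.004196.
E[min] = 1/Σλ = 1/0.004196 = 238.322 hours.

238.3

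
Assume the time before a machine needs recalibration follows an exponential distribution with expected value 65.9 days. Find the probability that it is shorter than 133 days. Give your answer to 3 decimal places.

The rate is λ = 1/65.9 = 0.0151745 per day.
P(X ≤ 133) = 1 − e^(−λ·133) = 1 − e^(−2.0182) ≈ 0.867.

0.867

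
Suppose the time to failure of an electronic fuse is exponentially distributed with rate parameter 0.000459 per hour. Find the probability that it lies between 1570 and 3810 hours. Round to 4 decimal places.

0.3125

P(1570 < X < 3810) = e^(−λ·1570) − e^(−λ·3810) = 0.48645 − 0.17398 ≈ 0.3125.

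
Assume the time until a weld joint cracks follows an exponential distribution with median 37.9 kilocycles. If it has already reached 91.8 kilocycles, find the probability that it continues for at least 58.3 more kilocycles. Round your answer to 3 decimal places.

0.344

For an exponential, median = ln(2)/λ, so λ = ln 2 / 37.9 = 0.0182888 per kilocycle.
The exponential is memoryless, so the remaining time is again Exp(λ): the condition X > 91.8 is irrelevant.
P(X > 58.3) = e^(−1.0662) ≈ 0.344.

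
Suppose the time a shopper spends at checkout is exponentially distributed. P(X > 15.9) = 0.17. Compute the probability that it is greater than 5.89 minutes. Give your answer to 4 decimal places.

0.5187

e^(−λ·15.9) = 0.17 ⇒ λ = −ln(0.17)/15.9 = 0.111444.
P(X > 5.89) = e^(−0.111444·5.89) = e^(−0.6564) ≈ 0.5187.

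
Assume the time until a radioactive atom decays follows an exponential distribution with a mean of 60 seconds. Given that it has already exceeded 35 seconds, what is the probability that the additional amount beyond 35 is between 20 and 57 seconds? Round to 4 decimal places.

0.3298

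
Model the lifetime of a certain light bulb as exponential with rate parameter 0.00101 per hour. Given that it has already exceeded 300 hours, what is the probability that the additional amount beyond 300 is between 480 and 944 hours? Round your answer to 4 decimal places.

Memoryless: the residual past 300 is again Exp(λ).
P(480 < residual < 944) = e^(−λ·480) − e^(−λ·944) = 0.61582 − 0.38541 ≈ 0.2304.

0.2304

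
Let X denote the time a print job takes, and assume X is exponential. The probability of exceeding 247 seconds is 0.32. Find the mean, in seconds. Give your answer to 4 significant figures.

e^(−λ·247) = 0.32 ⇒ λ = −ln(0.32)/247 = 0.00461309.
Mean = 1/λ = 216.774 seconds.

216.8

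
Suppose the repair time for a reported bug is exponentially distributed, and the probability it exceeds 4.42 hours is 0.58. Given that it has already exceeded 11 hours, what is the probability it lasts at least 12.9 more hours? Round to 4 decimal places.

0.2040

From e^(−λ·4.42) = 0.58, λ = −ln(0.58)/4.42 = 0.123241.
Memoryless: P(X > 11+12.9 | X > 11) = P(X > 12.9) = e^(−0.123241·12.9) ≈ 0.2040.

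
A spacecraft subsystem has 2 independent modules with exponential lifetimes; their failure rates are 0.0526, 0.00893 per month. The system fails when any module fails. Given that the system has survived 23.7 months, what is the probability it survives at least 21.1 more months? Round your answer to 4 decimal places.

Time to first failure ~ Exp(Σλ) with Σλ = 0.06153.
By memorylessness, P(T > 23.7+21.1 | T > 23.7) = P(T > 21.1) = e^(−0.06153·21.1) ≈ 0.2730.

0.2730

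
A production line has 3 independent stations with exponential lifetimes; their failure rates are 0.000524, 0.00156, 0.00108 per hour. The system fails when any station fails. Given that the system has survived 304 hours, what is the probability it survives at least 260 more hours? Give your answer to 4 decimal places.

0.4393

Time to first failure ~ Exp(Σλ) with Σλ = 0.003164.
By memorylessness, P(T > 304+260 | T > 304) = P(T > 260) = e^(−0.003164·260) ≈ 0.4393.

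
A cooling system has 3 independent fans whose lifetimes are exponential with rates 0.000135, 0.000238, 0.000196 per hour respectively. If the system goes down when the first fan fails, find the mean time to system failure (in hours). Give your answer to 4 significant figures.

1757

The time to first failure is exponential with rate Σλ = 0.000135 + 0.000238 + 0.000196 = 0.000569.
E[min] = 1/Σλ = 1/0.000569 = 1757.47 hours.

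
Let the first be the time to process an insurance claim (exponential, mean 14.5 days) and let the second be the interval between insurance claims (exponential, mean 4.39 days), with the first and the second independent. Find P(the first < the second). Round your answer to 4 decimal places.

λ_1 = 1/14.5 = 0.0689655, λ_2 = 1/4.39 = 0.22779.
For independent exponentials, P(the first < the second) = λ_1/(λ_1+λ_2) = 0.0689655/0.296756 ≈ 0.2324.

0.2324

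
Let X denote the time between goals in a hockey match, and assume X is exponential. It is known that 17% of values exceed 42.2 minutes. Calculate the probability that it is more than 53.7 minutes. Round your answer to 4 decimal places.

0.1049

e^(−λ·42.2) = 0.17 ⇒ λ = −ln(0.17)/42.2 = 0.0419895.
P(X > 53.7) = e^(−0.0419895·53.7) = e^(−2.2548) ≈ 0.1049.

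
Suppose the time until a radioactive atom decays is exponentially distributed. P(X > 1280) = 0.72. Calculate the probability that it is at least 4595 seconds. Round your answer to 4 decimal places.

0.3075

e^(−λ·1280) = 0.72 ⇒ λ = −ln(0.72)/1280 = 0.000256644.
P(X > 4595) = e^(−0.000256644·4595) = e^(−1.1793) ≈ 0.3075.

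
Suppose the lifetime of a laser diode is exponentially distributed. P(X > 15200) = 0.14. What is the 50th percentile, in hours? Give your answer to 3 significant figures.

e^(−λ·15200) = 0.14 ⇒ λ = −ln(0.14)/15200 = 0.00012935.
50th percentile: 1 − e^(−λt) = 0.5, t = −ln(0.5)/λ = 5358.71 hours.

5360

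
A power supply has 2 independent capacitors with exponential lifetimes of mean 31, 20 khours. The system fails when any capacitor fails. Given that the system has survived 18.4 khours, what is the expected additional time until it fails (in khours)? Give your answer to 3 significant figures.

12.2

First-failure rate Σλ = 1/31 + 1/20 = 0.0822581.
By memorylessness the expected residual is 1/Σλ = 12.1569 khours, regardless of the 18.4 already elapsed.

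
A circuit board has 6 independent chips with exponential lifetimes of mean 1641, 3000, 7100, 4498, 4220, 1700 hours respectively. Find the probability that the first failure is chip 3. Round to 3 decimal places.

Rates: λ_i = 1/mean_i → 0.000609385, 0.000333333, 0.000140845, 0.000222321, 0.000236967, 0.000588235; Σλ = 0.00213109.
P(chip 3 first) = λ_3/Σλ = 0.000140845/0.00213109 ≈ 0.066.

0.066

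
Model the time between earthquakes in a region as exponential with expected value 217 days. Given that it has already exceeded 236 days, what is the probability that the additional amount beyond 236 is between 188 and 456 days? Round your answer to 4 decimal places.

The rate is λ = 1/217 = 0.00460829 per day.
Memoryless: the residual past 236 is again Exp(λ).
P(188 < residual < 456) = e^(−λ·188) − e^(−λ·456) = 0.42048 − 0.12229 ≈ 0.2982.

0.2982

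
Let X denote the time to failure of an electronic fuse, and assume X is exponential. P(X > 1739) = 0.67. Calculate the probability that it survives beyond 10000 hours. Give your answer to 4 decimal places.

0.1000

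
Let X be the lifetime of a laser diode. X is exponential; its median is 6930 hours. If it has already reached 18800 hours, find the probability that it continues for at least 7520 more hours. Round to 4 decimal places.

0.4713

For an exponential, median = ln(2)/λ, so λ = ln 2 / 6930 = 0.000100021 per hour.
By the memoryless property, P(X > 18800+7520 | X > 18800) = P(X > 7520).
P(X > 7520) = e^(−0.75216) ≈ 0.4713.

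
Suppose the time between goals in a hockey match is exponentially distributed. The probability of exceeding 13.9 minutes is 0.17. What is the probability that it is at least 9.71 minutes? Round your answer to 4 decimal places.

e^(−λ·13.9) = 0.17 ⇒ λ = −ln(0.17)/13.9 = 0.127479.
P(X > 9.71) = e^(−0.127479·9.71) = e^(−1.2378) ≈ 0.2900.

0.2900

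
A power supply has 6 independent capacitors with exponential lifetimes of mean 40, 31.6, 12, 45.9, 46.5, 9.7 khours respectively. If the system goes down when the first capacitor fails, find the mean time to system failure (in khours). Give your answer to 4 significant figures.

3.492

The first failure time is exponential with rate Σλ_i = 1/40 + 1/31.6 + 1/12 + 1/45.9 + 1/46.5 + 1/9.7 = 0.286364 per khour.
E[min] = 1/Σλ = 1/0.286364 = 3.49206 khours.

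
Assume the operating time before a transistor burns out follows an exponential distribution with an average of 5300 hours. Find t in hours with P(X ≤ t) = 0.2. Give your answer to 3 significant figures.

1180

The rate is λ = 1/5300 = 0.000188679 per hour.
Set 1 − e^(−λt) = 0.2, so t = −ln(0.8)/λ = 0.22314/0.000188679 ≈ 1182.66 hours.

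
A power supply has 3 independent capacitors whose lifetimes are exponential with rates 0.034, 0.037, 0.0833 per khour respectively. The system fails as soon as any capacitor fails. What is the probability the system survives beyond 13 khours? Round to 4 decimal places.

The time to first failure is exponential with rate Σλ = 0.034 + 0.037 + 0.0833 = 0.1543.
P(min > 13) = e^(−0.1543·13) = e^(−2.0059) ≈ 0.1345.

0.1345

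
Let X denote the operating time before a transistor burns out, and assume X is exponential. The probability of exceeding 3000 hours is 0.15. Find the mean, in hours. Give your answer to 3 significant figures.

e^(−λ·3000) = 0.15 ⇒ λ = −ln(0.15)/3000 = 0.000632373.
Mean = 1/λ = 1581.34 hours.

1580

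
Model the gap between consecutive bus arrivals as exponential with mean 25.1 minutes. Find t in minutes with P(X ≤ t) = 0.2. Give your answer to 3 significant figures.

5.60

The rate is λ = 1/25.1 = 0.0398406 per minute.
Set 1 − e^(−λt) = 0.2, so t = −ln(0.8)/λ = 0.22314/0.0398406 ≈ 5.6009 minutes.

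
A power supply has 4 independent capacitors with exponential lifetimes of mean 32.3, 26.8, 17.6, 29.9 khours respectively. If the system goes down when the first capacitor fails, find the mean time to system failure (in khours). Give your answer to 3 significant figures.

6.31

The first failure time is exponential with rate Σλ_i = 1/32.3 + 1/26.8 + 1/17.6 + 1/29.9 = 0.158536 per khour.
E[min] = 1/Σλ = 1/0.158536 = 6.30771 khours.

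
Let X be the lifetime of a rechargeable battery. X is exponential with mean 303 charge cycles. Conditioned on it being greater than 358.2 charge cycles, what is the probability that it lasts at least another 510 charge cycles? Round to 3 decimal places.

0.186

The rate is λ = 1/303 = 0.00330033 per charge cycle.
By the memoryless property, P(X > 358.2+510 | X > 358.2) = P(X > 510).
P(X > 510) = e^(−1.6832) ≈ 0.186.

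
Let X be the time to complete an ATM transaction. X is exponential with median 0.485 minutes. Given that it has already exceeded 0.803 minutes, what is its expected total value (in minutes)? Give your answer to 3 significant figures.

For an exponential, median = ln(2)/λ, so λ = ln 2 / 0.485 = 1.42917 per minute.
By memorylessness, E[X | X > 0.803] = 0.803 + 1/λ = 0.803 + 0.699707 = 1.50271 minutes.

1.50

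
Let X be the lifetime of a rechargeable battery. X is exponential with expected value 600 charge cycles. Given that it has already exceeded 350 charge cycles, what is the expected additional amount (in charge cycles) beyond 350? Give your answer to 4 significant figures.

600.0

The rate is λ = 1/600 = 0.00166667 per charge cycle.
By memorylessness, the remaining amount past any threshold is again Exp(λ) with mean 1/λ = 600 charge cycles.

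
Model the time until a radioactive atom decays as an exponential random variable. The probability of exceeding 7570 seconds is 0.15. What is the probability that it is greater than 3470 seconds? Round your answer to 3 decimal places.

e^(−λ·7570) = 0.15 ⇒ λ = −ln(0.15)/7570 = 0.00025061.
P(X > 3470) = e^(−0.00025061·3470) = e^(−0.86962) ≈ 0.419.

0.419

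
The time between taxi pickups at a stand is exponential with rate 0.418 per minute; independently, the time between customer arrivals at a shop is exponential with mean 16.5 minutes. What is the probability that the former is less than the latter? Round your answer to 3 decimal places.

0.873

λ_1 = 0.418, λ_2 = 1/16.5 = 0.0606061.
For independent exponentials, P(the former < the latter) = λ_1/(λ_1+λ_2) = 0.418/0.478606 ≈ 0.873.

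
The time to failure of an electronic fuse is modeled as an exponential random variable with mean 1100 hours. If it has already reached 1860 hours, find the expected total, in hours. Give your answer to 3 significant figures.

2960

The rate is λ = 1/1100 = 0.000909091 per hour.
By memorylessness, E[X | X > 1860] = 1860 + 1/λ = 1860 + 1100 = 2960 hours.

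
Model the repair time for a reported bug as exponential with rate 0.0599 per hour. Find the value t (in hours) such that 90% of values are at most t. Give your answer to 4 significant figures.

38.44

Set 1 − e^(−λt) = 0.9, so t = −ln(0.1)/λ = 2.3026/0.0599 ≈ 38.4405 hours.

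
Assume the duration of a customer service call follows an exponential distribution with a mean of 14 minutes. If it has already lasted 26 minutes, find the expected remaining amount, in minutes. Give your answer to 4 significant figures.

14.00

The rate is λ = 1/14 = 0.0714286 per minute.
By memorylessness, the remaining amount past any threshold is again Exp(λ) with mean 1/λ = 14 minutes.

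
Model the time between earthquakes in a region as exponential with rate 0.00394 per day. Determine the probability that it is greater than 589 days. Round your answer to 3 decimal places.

0.098

P(X > 589) = e^(−λ·589) = e^(−2.3207) ≈ 0.098.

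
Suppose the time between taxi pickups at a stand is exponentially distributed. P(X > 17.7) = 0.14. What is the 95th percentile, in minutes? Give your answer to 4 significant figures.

26.97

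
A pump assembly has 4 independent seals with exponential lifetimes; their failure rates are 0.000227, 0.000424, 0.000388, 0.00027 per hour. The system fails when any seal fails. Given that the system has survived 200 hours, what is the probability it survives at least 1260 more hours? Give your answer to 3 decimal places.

Time to first failure ~ Exp(Σλ) with Σλ = 0.001309.
By memorylessness, P(T > 200+1260 | T > 200) = P(T > 1260) = e^(−0.001309·1260) ≈ 0.192.

0.192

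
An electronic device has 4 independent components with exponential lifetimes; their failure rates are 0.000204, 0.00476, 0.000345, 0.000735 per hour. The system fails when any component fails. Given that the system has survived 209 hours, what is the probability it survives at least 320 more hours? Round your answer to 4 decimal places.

0.1446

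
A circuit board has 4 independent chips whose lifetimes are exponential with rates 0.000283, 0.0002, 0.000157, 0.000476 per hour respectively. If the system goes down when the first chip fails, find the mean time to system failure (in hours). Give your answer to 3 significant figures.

The time to first failure is exponential with rate Σλ = 0.000283 + 0.0002 + 0.000157 + 0.000476 = 0.001116.
E[min] = 1/Σλ = 1/0.001116 = 896.057 hours.

896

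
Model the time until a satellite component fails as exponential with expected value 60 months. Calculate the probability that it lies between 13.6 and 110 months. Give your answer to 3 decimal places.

The rate is λ = 1/60 = 0.0166667 per month.
P(13.6 < X < 110) = e^(−λ·13.6) − e^(−λ·110) = 0.79719 − 0.15988 ≈ 0.637.

0.637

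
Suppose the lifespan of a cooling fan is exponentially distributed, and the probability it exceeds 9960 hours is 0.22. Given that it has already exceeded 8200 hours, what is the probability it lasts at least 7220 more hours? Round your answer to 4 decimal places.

0.3337

From e^(−λ·9960) = 0.22, λ = −ln(0.22)/9960 = 0.000152021.
Memoryless: P(X > 8200+7220 | X > 8200) = P(X > 7220) = e^(−0.000152021·7220) ≈ 0.3337.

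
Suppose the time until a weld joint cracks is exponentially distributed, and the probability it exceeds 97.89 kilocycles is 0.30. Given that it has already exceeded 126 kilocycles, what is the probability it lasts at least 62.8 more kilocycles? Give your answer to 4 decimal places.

From e^(−λ·97.89) = 0.30, λ = −ln(0.30)/97.89 = 0.0122992.
Memoryless: P(X > 126+62.8 | X > 126) = P(X > 62.8) = e^(−0.0122992·62.8) ≈ 0.4619.

0.4619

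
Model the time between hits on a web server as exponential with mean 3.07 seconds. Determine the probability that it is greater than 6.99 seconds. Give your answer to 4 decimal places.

0.1026

The rate is λ = 1/3.07 = 0.325733 per second.
P(X > 6.99) = e^(−λ·6.99) = e^(−2.2769) ≈ 0.1026.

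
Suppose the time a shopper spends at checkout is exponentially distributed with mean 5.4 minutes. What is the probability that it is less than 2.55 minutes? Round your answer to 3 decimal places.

The rate is λ = 1/5.4 = 0.185185 per minute.
P(X ≤ 2.55) = 1 − e^(−λ·2.55) = 1 − e^(−0.47222) ≈ 0.376.

0.376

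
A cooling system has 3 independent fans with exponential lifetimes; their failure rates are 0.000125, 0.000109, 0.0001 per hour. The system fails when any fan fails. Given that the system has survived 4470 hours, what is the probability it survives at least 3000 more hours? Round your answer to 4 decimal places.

0.3671

Time to first failure ~ Exp(Σλ) with Σλ = 0.000334.
By memorylessness, P(T > 4470+3000 | T > 4470) = P(T > 3000) = e^(−0.000334·3000) ≈ 0.3671.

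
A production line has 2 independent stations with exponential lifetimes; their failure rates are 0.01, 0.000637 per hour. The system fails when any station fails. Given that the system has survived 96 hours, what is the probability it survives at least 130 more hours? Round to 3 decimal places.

0.251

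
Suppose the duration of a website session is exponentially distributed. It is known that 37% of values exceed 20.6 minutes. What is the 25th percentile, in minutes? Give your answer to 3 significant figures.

5.96

e^(−λ·20.6) = 0.37 ⇒ λ = −ln(0.37)/20.6 = 0.0482647.
25th percentile: 1 − e^(−λt) = 0.25, t = −ln(0.75)/λ = 5.96051 minutes.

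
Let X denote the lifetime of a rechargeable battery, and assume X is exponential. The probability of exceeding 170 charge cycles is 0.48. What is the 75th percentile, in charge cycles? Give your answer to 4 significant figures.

e^(−λ·170) = 0.48 ⇒ λ = −ln(0.48)/170 = 0.00431747.
75th percentile: 1 − e^(−λt) = 0.75, t = −ln(0.25)/λ = 321.09 charge cycles.

321.1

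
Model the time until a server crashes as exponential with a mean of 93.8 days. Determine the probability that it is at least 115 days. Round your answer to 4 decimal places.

0.2935

The rate is λ = 1/93.8 = 0.010661 per day.
P(X > 115) = e^(−λ·115) = e^(−1.226) ≈ 0.2935.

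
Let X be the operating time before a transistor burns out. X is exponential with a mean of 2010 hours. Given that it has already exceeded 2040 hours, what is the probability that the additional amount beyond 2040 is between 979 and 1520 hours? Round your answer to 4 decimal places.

0.1450

The rate is λ = 1/2010 = 0.000497512 per hour.
Memoryless: the residual past 2040 is again Exp(λ).
P(979 < residual < 1520) = e^(−λ·979) − e^(−λ·1520) = 0.61443 − 0.46944 ≈ 0.1450.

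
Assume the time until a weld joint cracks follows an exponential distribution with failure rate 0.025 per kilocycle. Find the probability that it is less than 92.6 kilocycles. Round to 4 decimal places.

P(X ≤ 92.6) = 1 − e^(−λ·92.6) = 1 − e^(−2.315) ≈ 0.9012.

0.9012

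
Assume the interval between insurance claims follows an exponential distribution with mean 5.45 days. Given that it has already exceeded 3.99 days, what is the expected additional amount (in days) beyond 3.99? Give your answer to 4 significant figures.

5.450

The rate is λ = 1/5.45 = 0.183486 per day.
By memorylessness, the remaining amount past any threshold is again Exp(λ) with mean 1/λ = 5.45 days.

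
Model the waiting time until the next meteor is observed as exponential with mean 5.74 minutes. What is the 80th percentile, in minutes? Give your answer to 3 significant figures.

The rate is λ = 1/5.74 = 0.174216 per minute.
Set 1 − e^(−λt) = 0.8, so t = −ln(0.2)/λ = 1.6094/0.174216 ≈ 9.23817 minutes.

9.24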